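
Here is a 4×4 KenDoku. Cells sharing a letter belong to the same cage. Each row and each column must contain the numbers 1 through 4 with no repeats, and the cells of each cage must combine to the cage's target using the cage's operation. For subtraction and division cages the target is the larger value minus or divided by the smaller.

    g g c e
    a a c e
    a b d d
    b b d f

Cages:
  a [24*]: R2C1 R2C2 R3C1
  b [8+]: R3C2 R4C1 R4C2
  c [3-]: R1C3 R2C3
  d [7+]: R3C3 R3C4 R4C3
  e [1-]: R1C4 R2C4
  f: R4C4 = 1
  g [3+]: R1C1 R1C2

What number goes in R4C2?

4

Cage f is given; hence R4C4 = 1.
In row 1, 3 can only go at R1C4, so R1C4 = 3.
The only place for 4 in row 1 is R1C3.
Column 3 now contains 4, which forces R2C3 = 1.
1 is placed in column 3, so R3C3 = 3.
Column 3 now contains 4; hence R4C3 = 2.
Cage b has sum 8, which forces R3C2 = 1.
Cage d needs sum 7, leaving R3C4 = 2.
Cage g's pair has sum 3, so R1C1 = 1.
1 is placed in column 2, which forces R1C2 = 2.
Column 2 already has 2, so R2C2 = 3.
Column 4 now contains 2, which forces R2C4 = 4.
2 is placed in row 3, which forces R3C1 = 4.
Column 1 now contains 4, so R4C1 = 3.
Column 2 already has 3; hence R4C2 = 4.
Row 2 now contains 3; hence R2C1 = 2.
Filled in: 1 2 4 3 / 2 3 1 4 / 4 1 3 2 / 3 4 2 1.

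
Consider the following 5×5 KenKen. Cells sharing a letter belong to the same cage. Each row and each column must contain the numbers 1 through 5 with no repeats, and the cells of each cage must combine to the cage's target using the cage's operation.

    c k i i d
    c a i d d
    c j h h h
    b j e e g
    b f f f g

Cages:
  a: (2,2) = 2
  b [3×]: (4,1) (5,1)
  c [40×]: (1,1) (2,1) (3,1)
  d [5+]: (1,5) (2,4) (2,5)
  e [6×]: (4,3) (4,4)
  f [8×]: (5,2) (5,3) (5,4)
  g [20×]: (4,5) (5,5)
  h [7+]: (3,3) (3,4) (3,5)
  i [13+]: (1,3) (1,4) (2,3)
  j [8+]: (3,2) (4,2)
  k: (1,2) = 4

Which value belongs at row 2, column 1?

Cage k is given; hence (1,2) = 4.
Row 1 now contains 4, so (1,4) = 5.
A is a freebie, so (2,2) = 2.
Row 2 now contains 2, leaving (2,4) = 1.
Row 2 already has 1; hence (2,5) = 3.
Column 2 already has 2, leaving (5,2) = 1.
Row 1 now contains 5, so (1,1) = 2.
Row 1 now contains 5, which forces (1,3) = 3.
Cage d needs sum 5, so (1,5) = 1.
Cage i has sum 13; hence (2,3) = 5.
Cage b needs two cells with product 3, so (4,1) = 1.
3 is placed in column 3, which forces (4,3) = 2.
2 is placed in row 4, leaving (4,4) = 3.
Row 5 already has 1; hence (5,1) = 3.
Column 3 now contains 2, so (5,3) = 4.
4 is placed in row 5; hence (5,4) = 2.
4 is placed in row 5, so (5,5) = 5.
Row 2 now contains 5, leaving (2,1) = 4.
Cage c has product 40; hence (3,1) = 5.
Cage j needs two cells with sum 8, which forces (3,2) = 3.
Column 3 now contains 4, so (3,3) = 1.
Column 4 now contains 2; hence (3,4) = 4.
The 3 cells of cage h must have sum 7, which forces (3,5) = 2.
3 is placed in row 4, so (4,2) = 5.
5 is placed in column 5, so (4,5) = 4.
Completed grid: 2 4 3 5 1 / 4 2 5 1 3 / 5 3 1 4 2 / 1 5 2 3 4 / 3 1 4 2 5.

4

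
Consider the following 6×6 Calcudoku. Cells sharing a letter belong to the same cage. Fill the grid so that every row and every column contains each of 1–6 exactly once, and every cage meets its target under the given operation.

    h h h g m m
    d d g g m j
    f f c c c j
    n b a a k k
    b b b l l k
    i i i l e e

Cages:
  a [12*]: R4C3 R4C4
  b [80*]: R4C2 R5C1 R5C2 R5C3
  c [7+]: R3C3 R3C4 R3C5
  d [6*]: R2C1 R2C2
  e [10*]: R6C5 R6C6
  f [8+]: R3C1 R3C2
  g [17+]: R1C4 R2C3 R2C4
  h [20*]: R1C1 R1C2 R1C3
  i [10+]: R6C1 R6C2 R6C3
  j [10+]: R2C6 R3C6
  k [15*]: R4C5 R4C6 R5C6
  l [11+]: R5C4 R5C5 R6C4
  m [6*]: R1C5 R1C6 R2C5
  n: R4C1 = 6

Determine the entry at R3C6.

The 3 cells of cage g must have sum 17, so R1C4 = 6.
Cage g needs sum 17; hence R2C3 = 6.
The 3 cells of cage g must have sum 17, so R2C4 = 5.
Row 2 already has 6; hence R2C6 = 4.
Column 6 already has 4, leaving R3C6 = 6.
Cage n is a single given cell, so R4C1 = 6.
Row 2 needs a 1, and only R2C5 is open for it.
Row 4 needs a 1, and only R4C6 is open for it.
The only place for 2 in row 4 is R4C2.
The two cells of cage d must have product 6, leaving R2C1 = 2.
Column 2 now contains 2, leaving R2C2 = 3.
Column 2 now contains 3, so R3C2 = 5.
Column 2 already has 5; hence R5C2 = 4.
4 is placed in column 2, so R1C2 = 1.
Row 3 already has 5, leaving R3C1 = 3.
Row 5 now contains 4, leaving R5C1 = 5.
Cage b has product 80; hence R5C3 = 2.
Row 5 already has 5, which forces R5C5 = 6.
Row 5 already has 5; hence R5C6 = 3.
1 is placed in column 2; hence R6C2 = 6.
Column 1 already has 5, leaving R1C1 = 4.
The 3 cells of cage h must have product 20, so R1C3 = 5.
Cage m has product 6, which forces R1C5 = 3.
Column 6 now contains 3, so R1C6 = 2.
The 3 cells of cage k must have product 15, so R4C5 = 5.
Row 5 already has 3, leaving R5C4 = 1.
The 3 cells of cage i must have sum 10, so R6C1 = 1.
The 3 cells of cage i must have sum 10, so R6C3 = 3.
The 3 cells of cage l must have sum 11, which forces R6C4 = 4.
Column 5 already has 5; hence R6C5 = 2.
Column 6 now contains 2; hence R6C6 = 5.
The 3 cells of cage c must have sum 7, leaving R3C3 = 1.
Column 4 already has 4, so R3C4 = 2.
Column 5 already has 2, which forces R3C5 = 4.
3 is placed in column 3, leaving R4C3 = 4.
Column 4 already has 4, which forces R4C4 = 3.
Filled in: 4 1 5 6 3 2 / 2 3 6 5 1 4 / 3 5 1 2 4 6 / 6 2 4 3 5 1 / 5 4 2 1 6 3 / 1 6 3 4 2 5.

6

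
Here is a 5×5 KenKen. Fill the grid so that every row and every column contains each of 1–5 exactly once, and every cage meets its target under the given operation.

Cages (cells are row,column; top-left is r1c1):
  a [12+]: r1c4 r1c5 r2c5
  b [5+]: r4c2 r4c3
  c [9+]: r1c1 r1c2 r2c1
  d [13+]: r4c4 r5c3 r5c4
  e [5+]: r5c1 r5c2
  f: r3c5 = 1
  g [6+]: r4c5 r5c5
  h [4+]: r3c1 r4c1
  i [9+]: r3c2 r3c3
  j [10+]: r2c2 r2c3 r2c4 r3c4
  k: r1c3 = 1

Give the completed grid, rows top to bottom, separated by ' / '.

Cage k is given, so r1c3 = 1.
Cage f is a single given cell, leaving r3c5 = 1.
Row 3 now contains 1; hence r3c1 = 3.
Cage h's pair has sum 4, so r4c1 = 1.
In row 3, 2 can only go at r3c4, so r3c4 = 2.
Row 4 needs a 5, and only r4c4 is open for it.
The 3 cells of cage d must have sum 13, so r5c3 = 5.
5 is placed in column 4, leaving r5c4 = 3.
Column 4 now contains 3; hence r1c4 = 4.
Column 4 already has 4, which forces r2c4 = 1.
Cage i needs two cells with sum 9, so r3c2 = 5.
Column 3 now contains 5; hence r3c3 = 4.
The two cells of cage e must have sum 5, so r5c1 = 4.
3 is placed in row 5, so r5c2 = 1.
4 is placed in row 5, so r5c5 = 2.
Cage c needs sum 9, so r1c1 = 5.
Cage c has sum 9, so r1c2 = 2.
Row 1 already has 5, leaving r1c5 = 3.
4 is placed in column 1, so r2c1 = 2.
Cage j needs sum 10, which forces r2c2 = 4.
The 4 cells of cage j must have sum 10, which forces r2c3 = 3.
Column 5 already has 3; hence r2c5 = 5.
Column 2 now contains 2, leaving r4c2 = 3.
Column 3 now contains 3, which forces r4c3 = 2.
Column 5 already has 2, leaving r4c5 = 4.

5 2 1 4 3 / 2 4 3 1 5 / 3 5 4 2 1 / 1 3 2 5 4 / 4 1 5 3 2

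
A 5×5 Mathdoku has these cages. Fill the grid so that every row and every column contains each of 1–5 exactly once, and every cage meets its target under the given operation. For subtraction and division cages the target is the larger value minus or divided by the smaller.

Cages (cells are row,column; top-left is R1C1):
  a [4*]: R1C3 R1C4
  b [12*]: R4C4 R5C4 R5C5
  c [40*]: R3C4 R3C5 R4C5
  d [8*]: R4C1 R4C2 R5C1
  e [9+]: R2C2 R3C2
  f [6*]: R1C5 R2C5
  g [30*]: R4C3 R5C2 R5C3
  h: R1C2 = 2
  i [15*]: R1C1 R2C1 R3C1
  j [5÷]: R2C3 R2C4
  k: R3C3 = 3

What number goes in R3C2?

5

Cage h is a single given cell, leaving R1C2 = 2.
2 is placed in row 1, leaving R1C5 = 3.
3 is placed in column 5, which forces R2C5 = 2.
K is a freebie; hence R3C3 = 3.
Cage i has product 15, leaving R2C1 = 3.
The 3 cells of cage c must have product 40, which forces R3C4 = 2.
The 3 cells of cage g must have product 30, which forces R5C2 = 3.
Cage b needs product 12; hence R4C4 = 3.
In row 1, 5 can only go at R1C1, so R1C1 = 5.
Column 1 now contains 5, so R3C1 = 1.
Cage d has product 8, so R4C2 = 1.
The only place for 4 in row 2 is R2C2.
Column 2 now contains 4; hence R3C2 = 5.
Row 3 now contains 5, so R3C5 = 4.
Column 5 now contains 4; hence R4C5 = 5.
Column 5 now contains 4, so R5C5 = 1.
Row 4 already has 5, leaving R4C3 = 2.
The 3 cells of cage g must have product 30, leaving R5C3 = 5.
Row 5 already has 1; hence R5C4 = 4.
The two cells of cage a must have product 4, which forces R1C3 = 4.
Column 4 now contains 4; hence R1C4 = 1.
5 is placed in column 3, leaving R2C3 = 1.
The two cells of cage j must have quotient 5, which forces R2C4 = 5.
Row 4 already has 2, so R4C1 = 4.
Row 5 already has 4; hence R5C1 = 2.
Filled in: 5 2 4 1 3 / 3 4 1 5 2 / 1 5 3 2 4 / 4 1 2 3 5 / 2 3 5 4 1.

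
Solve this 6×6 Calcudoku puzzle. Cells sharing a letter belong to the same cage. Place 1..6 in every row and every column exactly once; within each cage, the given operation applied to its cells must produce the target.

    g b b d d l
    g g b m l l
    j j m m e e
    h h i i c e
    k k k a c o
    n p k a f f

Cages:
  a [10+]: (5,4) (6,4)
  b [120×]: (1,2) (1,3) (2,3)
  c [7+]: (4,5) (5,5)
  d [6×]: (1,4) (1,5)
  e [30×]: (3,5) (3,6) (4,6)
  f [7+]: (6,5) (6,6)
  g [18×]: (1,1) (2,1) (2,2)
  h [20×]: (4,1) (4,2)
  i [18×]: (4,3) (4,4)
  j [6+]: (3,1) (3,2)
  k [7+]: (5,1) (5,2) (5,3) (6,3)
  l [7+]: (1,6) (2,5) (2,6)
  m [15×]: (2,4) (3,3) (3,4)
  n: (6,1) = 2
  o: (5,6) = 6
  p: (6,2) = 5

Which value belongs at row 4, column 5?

2

Cage o is a single given cell, which forces (5,6) = 6.
Cage n is given, leaving (6,1) = 2.
Cage p is a single given cell; hence (6,2) = 5.
The 4 cells of cage k must have sum 7, leaving (6,3) = 1.
Cage h's pair has product 20; hence (4,1) = 5.
Column 2 now contains 5, so (4,2) = 4.
6 is placed in row 5, which forces (5,4) = 4.
Cage a needs two cells with sum 10; hence (6,4) = 6.
Column 2 now contains 4, leaving (1,2) = 6.
Column 1 already has 5; hence (3,1) = 4.
The two cells of cage j must have sum 6; hence (3,2) = 2.
The two cells of cage i must have product 18, so (4,3) = 6.
Column 4 already has 6; hence (4,4) = 3.
6 is placed in row 4, so (4,5) = 2.
Row 4 already has 2, so (4,6) = 1.
Cage d needs two cells with product 6, which forces (1,4) = 2.
Column 5 now contains 2, so (1,5) = 3.
Row 1 now contains 2; hence (1,6) = 4.
Cage g needs product 18, leaving (2,1) = 6.
Cage l needs sum 7, leaving (2,5) = 1.
Column 6 now contains 4; hence (2,6) = 2.
The 3 cells of cage m must have product 15, which forces (3,3) = 3.
Cage e has product 30; hence (3,5) = 6.
The 3 cells of cage e must have product 30; hence (3,6) = 5.
Cage k has sum 7, which forces (5,3) = 2.
Cage c needs two cells with sum 7, which forces (5,5) = 5.
3 is placed in column 5; hence (6,5) = 4.
Column 6 now contains 4; hence (6,6) = 3.
Row 1 already has 3, so (1,1) = 1.
4 is placed in row 1, so (1,3) = 5.
1 is placed in row 2, so (2,2) = 3.
Cage b needs product 120; hence (2,3) = 4.
1 is placed in row 2; hence (2,4) = 5.
5 is placed in row 3, so (3,4) = 1.
Column 1 now contains 1, so (5,1) = 3.
Column 2 now contains 3; hence (5,2) = 1.
The full grid is 1 6 5 2 3 4 / 6 3 4 5 1 2 / 4 2 3 1 6 5 / 5 4 6 3 2 1 / 3 1 2 4 5 6 / 2 5 1 6 4 3.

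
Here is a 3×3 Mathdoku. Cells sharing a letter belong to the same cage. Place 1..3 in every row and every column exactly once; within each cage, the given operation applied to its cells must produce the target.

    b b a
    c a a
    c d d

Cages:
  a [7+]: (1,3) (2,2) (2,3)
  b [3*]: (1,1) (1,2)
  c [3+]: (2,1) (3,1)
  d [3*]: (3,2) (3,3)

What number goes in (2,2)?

In row 1, 2 can only go at (1,3), so (1,3) = 2.
Cage a has sum 7, leaving (2,2) = 2.
Cage a needs sum 7, leaving (2,3) = 3.
Column 3 already has 3, so (3,3) = 1.
2 is placed in row 2, which forces (2,1) = 1.
Row 3 now contains 1, which forces (3,1) = 2.
Row 3 now contains 1, which forces (3,2) = 3.
Column 1 already has 1, leaving (1,1) = 3.
Column 2 now contains 3; hence (1,2) = 1.
The full grid is 3 1 2 / 1 2 3 / 2 3 1.

2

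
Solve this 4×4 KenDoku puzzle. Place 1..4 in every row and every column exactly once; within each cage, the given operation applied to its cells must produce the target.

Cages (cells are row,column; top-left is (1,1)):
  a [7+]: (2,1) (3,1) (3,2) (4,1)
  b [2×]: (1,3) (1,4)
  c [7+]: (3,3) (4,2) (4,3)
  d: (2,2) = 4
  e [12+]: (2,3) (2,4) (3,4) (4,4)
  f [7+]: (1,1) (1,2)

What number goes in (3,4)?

3

D is a freebie, leaving (2,2) = 4.
Row 2 already has 4, leaving (2,3) = 3.
The 4 cells of cage a must have sum 7, which forces (3,2) = 1.
Cage f's pair has sum 7, which forces (1,1) = 4.
Column 2 already has 4, which forces (1,2) = 3.
Cage e has sum 12; hence (2,4) = 2.
Cage c needs sum 7; hence (3,3) = 4.
4 is placed in row 3; hence (3,4) = 3.
Cage c has sum 7, so (4,2) = 2.
The 3 cells of cage c must have sum 7; hence (4,3) = 1.
3 is placed in column 4, so (4,4) = 4.
1 is placed in column 3; hence (1,3) = 2.
Column 4 now contains 2, leaving (1,4) = 1.
Row 2 already has 2, leaving (2,1) = 1.
Row 3 already has 3, leaving (3,1) = 2.
1 is placed in row 4, which forces (4,1) = 3.
Filled in: 4 3 2 1 / 1 4 3 2 / 2 1 4 3 / 3 2 1 4.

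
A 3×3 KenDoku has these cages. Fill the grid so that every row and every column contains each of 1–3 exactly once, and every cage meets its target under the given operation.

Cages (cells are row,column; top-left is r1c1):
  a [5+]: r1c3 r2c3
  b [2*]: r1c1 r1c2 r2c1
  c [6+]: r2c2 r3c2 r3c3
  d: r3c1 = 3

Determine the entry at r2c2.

The 3 cells of cage b must have product 2, leaving r1c1 = 2.
The 3 cells of cage b must have product 2, leaving r1c2 = 1.
2 is placed in row 1, leaving r1c3 = 3.
The 3 cells of cage b must have product 2, leaving r2c1 = 1.
Column 3 now contains 3, which forces r2c3 = 2.
D is a freebie; hence r3c1 = 3.
Row 3 now contains 3; hence r3c2 = 2.
Column 3 already has 2, leaving r3c3 = 1.
Row 2 already has 2, leaving r2c2 = 3.
Filled in: 2 1 3 / 1 3 2 / 3 2 1.

3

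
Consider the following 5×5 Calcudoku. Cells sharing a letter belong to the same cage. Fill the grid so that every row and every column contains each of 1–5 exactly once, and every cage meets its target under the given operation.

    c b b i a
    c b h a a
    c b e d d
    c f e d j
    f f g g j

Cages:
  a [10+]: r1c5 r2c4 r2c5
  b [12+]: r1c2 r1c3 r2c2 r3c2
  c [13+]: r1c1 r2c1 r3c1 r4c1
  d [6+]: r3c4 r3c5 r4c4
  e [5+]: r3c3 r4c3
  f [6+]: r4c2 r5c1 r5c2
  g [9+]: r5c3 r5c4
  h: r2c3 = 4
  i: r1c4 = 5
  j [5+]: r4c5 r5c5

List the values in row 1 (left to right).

I is a freebie, leaving r1c4 = 5.
Cage h is given, which forces r2c3 = 4.
Column 3 now contains 4; hence r5c3 = 5.
Column 4 already has 5, leaving r5c4 = 4.
The 3 cells of cage a must have sum 10, leaving r2c5 = 5.
Row 4 needs a 5, and only r4c1 is open for it.
Row 3 needs a 5, and only r3c2 is open for it.
In row 3, 4 can only go at r3c1, so r3c1 = 4.
In row 4, 4 can only go at r4c5, so r4c5 = 4.
The two cells of cage j must have sum 5, leaving r5c5 = 1.
Cage f needs sum 6, so r4c2 = 1.
Cage b has sum 12; hence r2c2 = 2.
Row 2 already has 2, so r2c4 = 3.
The 3 cells of cage d must have sum 6, leaving r3c4 = 1.
Column 4 already has 3; hence r4c4 = 2.
Column 2 already has 2; hence r5c2 = 3.
Cage c has sum 13, so r1c1 = 3.
Column 2 now contains 3, so r1c2 = 4.
Cage b needs sum 12; hence r1c3 = 1.
Cage a needs sum 10, so r1c5 = 2.
3 is placed in row 2, leaving r2c1 = 1.
Cage e needs two cells with sum 5, which forces r3c3 = 2.
Cage d has sum 6, which forces r3c5 = 3.
Row 4 already has 2, which forces r4c3 = 3.
3 is placed in row 5, so r5c1 = 2.
Completed grid: 3 4 1 5 2 / 1 2 4 3 5 / 4 5 2 1 3 / 5 1 3 2 4 / 2 3 5 4 1.

3 4 1 5 2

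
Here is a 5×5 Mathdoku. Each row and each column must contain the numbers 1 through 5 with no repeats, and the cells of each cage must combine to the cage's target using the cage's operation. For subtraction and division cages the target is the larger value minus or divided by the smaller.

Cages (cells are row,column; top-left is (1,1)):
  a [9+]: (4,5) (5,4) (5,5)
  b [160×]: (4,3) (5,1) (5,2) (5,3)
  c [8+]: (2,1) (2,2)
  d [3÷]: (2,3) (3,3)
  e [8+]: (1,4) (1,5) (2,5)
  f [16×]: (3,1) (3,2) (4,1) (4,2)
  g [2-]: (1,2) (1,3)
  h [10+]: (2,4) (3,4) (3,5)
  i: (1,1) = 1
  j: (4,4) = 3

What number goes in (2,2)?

Cage i is given; hence (1,1) = 1.
The 4 cells of cage b must have product 160, so (4,3) = 4.
Cage j is a single given cell, which forces (4,4) = 3.
Cage f needs product 16, so (3,1) = 4.
Cage f needs product 16, which forces (3,2) = 2.
Row 4 now contains 4; hence (4,1) = 2.
The 4 cells of cage f must have product 16, so (4,2) = 1.
Row 4 now contains 1; hence (4,5) = 5.
Column 1 now contains 2, leaving (5,1) = 5.
5 is placed in row 5, so (5,2) = 4.
5 is placed in row 5, which forces (5,3) = 2.
2 is placed in row 5, which forces (5,4) = 1.
Column 5 already has 5, leaving (5,5) = 3.
5 is placed in column 1, leaving (2,1) = 3.
Cage c's pair has sum 8; hence (2,2) = 5.
3 is placed in row 2, leaving (2,3) = 1.
The 3 cells of cage h must have sum 10; hence (2,4) = 4.
1 is placed in row 2, so (2,5) = 2.
1 is placed in column 3; hence (3,3) = 3.
1 is placed in column 4, so (3,4) = 5.
Column 5 already has 3, leaving (3,5) = 1.
5 is placed in column 2, leaving (1,2) = 3.
Column 3 already has 3, which forces (1,3) = 5.
Column 4 now contains 5, which forces (1,4) = 2.
Column 5 already has 2, so (1,5) = 4.
The full grid is 1 3 5 2 4 / 3 5 1 4 2 / 4 2 3 5 1 / 2 1 4 3 5 / 5 4 2 1 3.

5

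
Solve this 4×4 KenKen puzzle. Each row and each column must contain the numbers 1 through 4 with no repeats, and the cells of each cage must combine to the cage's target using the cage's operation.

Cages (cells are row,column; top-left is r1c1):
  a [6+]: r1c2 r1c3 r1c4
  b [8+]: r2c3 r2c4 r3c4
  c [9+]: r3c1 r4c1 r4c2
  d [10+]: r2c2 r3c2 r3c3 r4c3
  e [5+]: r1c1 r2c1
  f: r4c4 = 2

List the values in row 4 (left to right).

3 4 1 2

F is a freebie, leaving r4c4 = 2.
Row 1 needs a 4, and only r1c1 is open for it.
Cage e's pair has sum 5; hence r2c1 = 1.
4 is placed in column 1, so r3c1 = 2.
Cage c needs sum 9, so r4c1 = 3.
Cage c has sum 9, so r4c2 = 4.
Row 4 already has 4, which forces r4c3 = 1.
The 4 cells of cage d must have sum 10, which forces r2c2 = 2.
Cage d has sum 10, so r3c2 = 3.
Cage d needs sum 10, so r3c3 = 4.
Cage b needs sum 8; hence r3c4 = 1.
3 is placed in column 2, so r1c2 = 1.
Cage a has sum 6, so r1c3 = 2.
Column 4 already has 1, leaving r1c4 = 3.
Column 3 already has 4; hence r2c3 = 3.
Cage b has sum 8, so r2c4 = 4.
Filled in: 4 1 2 3 / 1 2 3 4 / 2 3 4 1 / 3 4 1 2.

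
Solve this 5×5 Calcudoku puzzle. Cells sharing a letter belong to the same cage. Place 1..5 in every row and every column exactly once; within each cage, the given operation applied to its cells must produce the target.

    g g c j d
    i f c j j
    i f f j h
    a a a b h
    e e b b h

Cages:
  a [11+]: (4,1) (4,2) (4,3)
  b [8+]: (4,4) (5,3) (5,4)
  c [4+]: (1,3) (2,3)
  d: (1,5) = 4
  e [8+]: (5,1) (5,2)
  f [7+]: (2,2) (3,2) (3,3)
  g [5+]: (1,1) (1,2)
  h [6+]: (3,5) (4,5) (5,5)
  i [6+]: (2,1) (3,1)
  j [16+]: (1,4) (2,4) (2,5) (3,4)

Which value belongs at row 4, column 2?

D is a freebie, so (1,5) = 4.
Column 5 already has 4, leaving (2,5) = 5.
The only place for 1 in row 1 is (1,3).
Column 3 already has 1, which forces (2,3) = 3.
In row 1, 5 can only go at (1,4), so (1,4) = 5.
In row 3, 5 can only go at (3,1), so (3,1) = 5.
The two cells of cage i must have sum 6, leaving (2,1) = 1.
5 is placed in column 1, leaving (5,1) = 3.
The two cells of cage e must have sum 8; hence (5,2) = 5.
3 is placed in column 1, leaving (1,1) = 2.
The two cells of cage g must have sum 5, leaving (1,2) = 3.
Column 2 already has 3, so (3,2) = 1.
2 is placed in column 1, so (4,1) = 4.
Row 4 already has 4; hence (4,2) = 2.
Cage a needs sum 11, so (4,3) = 5.
Row 4 already has 2; hence (4,4) = 3.
Row 4 already has 3, which forces (4,5) = 1.
Column 5 now contains 1, which forces (5,5) = 2.
Column 2 now contains 2, so (2,2) = 4.
4 is placed in row 2, which forces (2,4) = 2.
Cage f needs sum 7, which forces (3,3) = 2.
Column 4 now contains 2, so (3,4) = 4.
Column 5 now contains 2; hence (3,5) = 3.
Row 5 already has 2, leaving (5,3) = 4.
Cage b needs sum 8, so (5,4) = 1.
Completed grid: 2 3 1 5 4 / 1 4 3 2 5 / 5 1 2 4 3 / 4 2 5 3 1 / 3 5 4 1 2.

2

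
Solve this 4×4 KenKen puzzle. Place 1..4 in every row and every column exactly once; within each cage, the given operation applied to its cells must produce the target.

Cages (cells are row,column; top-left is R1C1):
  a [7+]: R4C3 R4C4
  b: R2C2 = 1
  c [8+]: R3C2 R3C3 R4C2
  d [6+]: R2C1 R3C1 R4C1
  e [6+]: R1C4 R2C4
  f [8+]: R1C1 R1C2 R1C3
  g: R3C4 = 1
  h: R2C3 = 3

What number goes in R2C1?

B is a freebie; hence R2C2 = 1.
Cage h is given, leaving R2C3 = 3.
Cage g is given, leaving R3C4 = 1.
Column 3 now contains 3, so R4C3 = 4.
4 is placed in row 4, so R4C4 = 3.
Column 3 now contains 4; hence R1C3 = 1.
Row 2 already has 3; hence R2C1 = 2.
Row 2 already has 2; hence R2C4 = 4.
Cage d has sum 6, leaving R3C1 = 3.
Cage c has sum 8, which forces R3C2 = 4.
Column 3 now contains 4; hence R3C3 = 2.
Cage d has sum 6, which forces R4C1 = 1.
Row 4 already has 3; hence R4C2 = 2.
Column 1 already has 3, so R1C1 = 4.
Column 2 already has 4, leaving R1C2 = 3.
4 is placed in column 4; hence R1C4 = 2.
Filled in: 4 3 1 2 / 2 1 3 4 / 3 4 2 1 / 1 2 4 3.

2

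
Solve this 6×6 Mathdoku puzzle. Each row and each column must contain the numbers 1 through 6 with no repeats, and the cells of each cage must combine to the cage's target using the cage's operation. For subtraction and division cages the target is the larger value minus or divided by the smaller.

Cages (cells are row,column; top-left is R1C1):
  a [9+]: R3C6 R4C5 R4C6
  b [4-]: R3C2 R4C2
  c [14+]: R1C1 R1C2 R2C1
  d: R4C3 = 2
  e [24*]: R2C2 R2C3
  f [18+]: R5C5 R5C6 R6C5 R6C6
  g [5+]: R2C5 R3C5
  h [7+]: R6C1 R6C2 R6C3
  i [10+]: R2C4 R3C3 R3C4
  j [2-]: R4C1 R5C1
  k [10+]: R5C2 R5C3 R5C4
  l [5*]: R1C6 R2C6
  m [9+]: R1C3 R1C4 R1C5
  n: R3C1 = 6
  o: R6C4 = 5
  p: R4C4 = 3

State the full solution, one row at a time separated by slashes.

5 6 3 2 4 1 / 3 4 6 1 2 5 / 6 1 5 4 3 2 / 4 5 2 3 1 6 / 2 3 1 6 5 4 / 1 2 4 5 6 3

N is a freebie, so R3C1 = 6.
Cage d is a single given cell; hence R4C3 = 2.
Cage p is a single given cell, which forces R4C4 = 3.
Cage o is a single given cell, so R6C4 = 5.
Row 2 needs a 2, and only R2C5 is open for it.
Cage g needs two cells with sum 5, leaving R3C5 = 3.
The only place for 2 in row 1 is R1C4.
Cage i has sum 10, which forces R3C3 = 5.
Row 2 needs a 3, and only R2C1 is open for it.
Cage c has sum 14; hence R1C1 = 5.
Cage c has sum 14; hence R1C2 = 6.
5 is placed in row 1, which forces R1C6 = 1.
Column 2 now contains 6, which forces R2C2 = 4.
Row 2 now contains 4; hence R2C3 = 6.
Row 2 now contains 4, leaving R2C4 = 1.
1 is placed in column 6, so R2C6 = 5.
Column 4 now contains 1, leaving R3C4 = 4.
Row 3 already has 4, so R3C6 = 2.
The two cells of cage j must have difference 2, which forces R4C1 = 4.
Column 2 now contains 6, so R4C2 = 5.
1 is placed in column 6, leaving R4C6 = 6.
Column 1 already has 3, so R5C1 = 2.
Column 4 already has 4, leaving R5C4 = 6.
2 is placed in column 1, leaving R6C1 = 1.
Row 6 already has 1, which forces R6C2 = 2.
Row 6 already has 1; hence R6C3 = 4.
Row 6 already has 4; hence R6C5 = 6.
Row 6 already has 4; hence R6C6 = 3.
Row 1 already has 1, which forces R1C3 = 3.
Row 1 already has 1, leaving R1C5 = 4.
Row 3 now contains 2; hence R3C2 = 1.
Row 4 already has 6, leaving R4C5 = 1.
1 is placed in column 2, leaving R5C2 = 3.
Column 3 now contains 3, leaving R5C3 = 1.
Cage f has sum 18, which forces R5C5 = 5.
Column 6 already has 3, so R5C6 = 4.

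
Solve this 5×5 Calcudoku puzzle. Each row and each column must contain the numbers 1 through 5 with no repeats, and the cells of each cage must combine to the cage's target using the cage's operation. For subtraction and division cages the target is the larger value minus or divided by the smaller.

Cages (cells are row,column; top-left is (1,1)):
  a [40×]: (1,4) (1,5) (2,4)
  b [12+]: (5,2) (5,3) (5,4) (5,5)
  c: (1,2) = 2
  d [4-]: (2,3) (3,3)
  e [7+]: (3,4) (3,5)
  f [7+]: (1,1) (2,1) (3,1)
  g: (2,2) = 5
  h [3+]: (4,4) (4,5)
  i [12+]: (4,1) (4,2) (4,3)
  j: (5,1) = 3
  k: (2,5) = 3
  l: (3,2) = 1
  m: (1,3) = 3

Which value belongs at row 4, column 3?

C is a freebie, which forces (1,2) = 2.
Cage m is given; hence (1,3) = 3.
Cage g is a single given cell, which forces (2,2) = 5.
Row 2 already has 5, leaving (2,3) = 1.
K is a freebie, leaving (2,5) = 3.
L is a freebie; hence (3,2) = 1.
Column 3 now contains 1, so (3,3) = 5.
Column 3 now contains 5, leaving (4,3) = 4.
Cage j is given, leaving (5,1) = 3.
Column 2 already has 1, which forces (5,2) = 4.
Column 3 already has 4; hence (5,3) = 2.
Cage f needs sum 7, so (1,1) = 1.
Cage a has product 40, leaving (2,4) = 2.
Cage e needs two cells with sum 7, so (3,4) = 3.
Cage e's pair has sum 7, so (3,5) = 4.
Column 1 now contains 3, which forces (4,1) = 5.
4 is placed in row 4, leaving (4,2) = 3.
2 is placed in column 4; hence (4,4) = 1.
1 is placed in row 4, which forces (4,5) = 2.
1 is placed in column 4, which forces (5,4) = 5.
Row 5 already has 5, leaving (5,5) = 1.
5 is placed in column 4, which forces (1,4) = 4.
4 is placed in column 5, leaving (1,5) = 5.
2 is placed in row 2, so (2,1) = 4.
4 is placed in row 3, leaving (3,1) = 2.
The full grid is 1 2 3 4 5 / 4 5 1 2 3 / 2 1 5 3 4 / 5 3 4 1 2 / 3 4 2 5 1.

4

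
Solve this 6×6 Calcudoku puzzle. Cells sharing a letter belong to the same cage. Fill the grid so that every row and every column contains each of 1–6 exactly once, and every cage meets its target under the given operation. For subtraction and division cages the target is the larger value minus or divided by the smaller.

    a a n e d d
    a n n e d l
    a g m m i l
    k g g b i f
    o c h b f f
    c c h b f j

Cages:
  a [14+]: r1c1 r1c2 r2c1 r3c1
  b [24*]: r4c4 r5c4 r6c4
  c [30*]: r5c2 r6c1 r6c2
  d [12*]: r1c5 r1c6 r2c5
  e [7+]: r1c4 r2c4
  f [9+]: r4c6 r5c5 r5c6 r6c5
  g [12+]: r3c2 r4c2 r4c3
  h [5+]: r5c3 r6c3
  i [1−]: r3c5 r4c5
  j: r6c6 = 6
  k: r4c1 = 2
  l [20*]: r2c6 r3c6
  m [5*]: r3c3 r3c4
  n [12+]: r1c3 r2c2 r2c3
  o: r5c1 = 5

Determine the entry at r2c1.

Cage k is a single given cell; hence r4c1 = 2.
O is a freebie, which forces r5c1 = 5.
J is a freebie, which forces r6c6 = 6.
Cage c has product 30, so r6c2 = 5.
Cage l needs two cells with product 20, so r2c6 = 5.
R3c3 and r3c4 in row 3 are {1, 5}, so r3c6 = 4.
In column 5, 5 can only go at r4c5, so r4c5 = 5.
Cage i's pair has difference 1, which forces r3c5 = 6.
Row 3 already has 6, which forces r3c1 = 3.
Row 3 already has 3, leaving r3c2 = 2.
Column 2 already has 2, which forces r5c2 = 6.
3 is placed in column 1, which forces r6c1 = 1.
Cage a has sum 14, leaving r1c2 = 1.
Column 2 already has 6, which forces r4c2 = 4.
Cage g needs sum 12, which forces r4c3 = 6.
6 is placed in row 4, so r4c4 = 3.
Row 4 now contains 3; hence r4c6 = 1.
Cage n has sum 12, leaving r1c3 = 5.
Row 1 now contains 5; hence r1c4 = 6.
Column 2 now contains 4, so r2c2 = 3.
Cage n needs sum 12; hence r2c3 = 4.
5 is placed in column 3, which forces r3c3 = 1.
Row 3 now contains 1; hence r3c4 = 5.
6 is placed in row 1, so r1c1 = 4.
Row 1 now contains 4; hence r1c5 = 3.
3 is placed in row 1; hence r1c6 = 2.
4 is placed in row 2, leaving r2c1 = 6.
Cage e's pair has sum 7, leaving r2c4 = 1.
Row 2 already has 1; hence r2c5 = 2.
Column 6 already has 2, so r5c6 = 3.
Column 5 now contains 2, so r6c5 = 4.
Row 5 already has 3, leaving r5c3 = 2.
Cage b needs product 24, which forces r5c4 = 4.
Column 5 already has 4, so r5c5 = 1.
Cage h's pair has sum 5; hence r6c3 = 3.
4 is placed in row 6; hence r6c4 = 2.
Filled in: 4 1 5 6 3 2 / 6 3 4 1 2 5 / 3 2 1 5 6 4 / 2 4 6 3 5 1 / 5 6 2 4 1 3 / 1 5 3 2 4 6.

6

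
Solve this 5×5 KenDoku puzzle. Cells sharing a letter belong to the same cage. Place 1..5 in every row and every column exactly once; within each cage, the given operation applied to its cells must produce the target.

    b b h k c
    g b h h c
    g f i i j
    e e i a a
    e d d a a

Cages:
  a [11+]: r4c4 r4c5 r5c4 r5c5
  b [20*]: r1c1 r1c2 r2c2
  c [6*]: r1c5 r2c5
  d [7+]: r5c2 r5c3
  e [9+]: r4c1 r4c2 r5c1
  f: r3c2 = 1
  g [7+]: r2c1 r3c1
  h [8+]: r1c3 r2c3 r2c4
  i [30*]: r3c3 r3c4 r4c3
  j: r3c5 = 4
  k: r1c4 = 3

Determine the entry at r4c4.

4

Cage k is given, which forces r1c4 = 3.
3 is placed in row 1, so r1c5 = 2.
Column 5 already has 2, so r2c5 = 3.
Cage f is given; hence r3c2 = 1.
Cage j is given; hence r3c5 = 4.
Cage b has product 20, so r1c1 = 1.
Row 1 already has 1, leaving r1c3 = 5.
Row 1 already has 5; hence r1c2 = 4.
The 3 cells of cage b must have product 20; hence r2c2 = 5.
Cage i needs product 30; hence r3c4 = 5.
5 is placed in column 2, leaving r5c2 = 3.
The two cells of cage g must have sum 7, so r2c1 = 4.
Cage g needs two cells with sum 7; hence r3c1 = 3.
Row 3 already has 3, which forces r3c3 = 2.
3 is placed in column 1; hence r4c1 = 5.
Column 2 already has 3, leaving r4c2 = 2.
2 is placed in column 3; hence r4c3 = 3.
Row 4 already has 5, leaving r4c5 = 1.
4 is placed in column 1, which forces r5c1 = 2.
Cage d's pair has sum 7, which forces r5c3 = 4.
Row 5 already has 4, which forces r5c4 = 1.
Column 5 now contains 1, leaving r5c5 = 5.
2 is placed in column 3, so r2c3 = 1.
Column 4 already has 1, so r2c4 = 2.
1 is placed in row 4; hence r4c4 = 4.
Filled in: 1 4 5 3 2 / 4 5 1 2 3 / 3 1 2 5 4 / 5 2 3 4 1 / 2 3 4 1 5.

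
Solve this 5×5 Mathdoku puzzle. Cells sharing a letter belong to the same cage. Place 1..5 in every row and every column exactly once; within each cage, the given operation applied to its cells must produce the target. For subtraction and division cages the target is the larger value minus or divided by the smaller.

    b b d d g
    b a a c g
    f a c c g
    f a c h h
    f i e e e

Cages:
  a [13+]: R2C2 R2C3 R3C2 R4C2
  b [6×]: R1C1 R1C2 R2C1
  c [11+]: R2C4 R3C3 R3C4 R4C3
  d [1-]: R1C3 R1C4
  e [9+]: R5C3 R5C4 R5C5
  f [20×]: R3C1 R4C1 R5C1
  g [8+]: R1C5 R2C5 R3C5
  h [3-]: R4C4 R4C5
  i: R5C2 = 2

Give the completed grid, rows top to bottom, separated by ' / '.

2 1 5 4 3 / 3 5 1 2 4 / 5 4 2 3 1 / 1 3 4 5 2 / 4 2 3 1 5

Cage i is given, so R5C2 = 2.
In row 5, 4 can only go at R5C1, so R5C1 = 4.
Cage b needs product 6, leaving R1C2 = 1.
The 4 cells of cage a must have sum 13, which forces R2C3 = 1.
Cage g needs sum 8, so R3C5 = 1.
Row 3 already has 1, so R3C1 = 5.
Cage f has product 20, leaving R4C1 = 1.
Cage e needs sum 9, which forces R5C4 = 1.
Cage a has sum 13; hence R2C2 = 5.
Cage c needs sum 11, so R2C4 = 2.
The 4 cells of cage c must have sum 11, so R3C3 = 2.
2 is placed in column 4, leaving R4C4 = 5.
5 is placed in row 4, leaving R4C5 = 2.
Cage b has product 6, which forces R1C1 = 2.
2 is placed in row 2, leaving R2C1 = 3.
Row 2 already has 3, which forces R2C5 = 4.
4 is placed in column 5, so R1C5 = 3.
Column 5 now contains 3, which forces R5C5 = 5.
Cage d needs two cells with difference 1; hence R1C3 = 5.
3 is placed in row 1, leaving R1C4 = 4.
Column 4 now contains 4, so R3C4 = 3.
5 is placed in row 5, leaving R5C3 = 3.
Row 3 already has 3, which forces R3C2 = 4.
Cage a has sum 13, so R4C2 = 3.
Column 3 now contains 3; hence R4C3 = 4.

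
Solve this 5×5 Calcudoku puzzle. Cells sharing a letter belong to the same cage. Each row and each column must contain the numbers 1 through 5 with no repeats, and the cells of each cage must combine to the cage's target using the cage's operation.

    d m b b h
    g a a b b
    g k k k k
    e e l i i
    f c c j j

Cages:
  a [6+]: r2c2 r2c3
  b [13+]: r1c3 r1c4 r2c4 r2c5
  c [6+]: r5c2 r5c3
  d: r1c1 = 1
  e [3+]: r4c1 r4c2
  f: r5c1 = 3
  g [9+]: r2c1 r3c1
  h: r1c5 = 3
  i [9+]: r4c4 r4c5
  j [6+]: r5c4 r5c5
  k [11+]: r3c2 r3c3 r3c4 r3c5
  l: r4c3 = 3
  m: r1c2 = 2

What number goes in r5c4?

D is a freebie, leaving r1c1 = 1.
Cage m is a single given cell; hence r1c2 = 2.
Cage h is given; hence r1c5 = 3.
Column 1 already has 1, leaving r4c1 = 2.
Column 2 now contains 2; hence r4c2 = 1.
Cage l is given, leaving r4c3 = 3.
F is a freebie; hence r5c1 = 3.
The 4 cells of cage b must have sum 13, so r2c4 = 3.
Cage b has sum 13, so r2c5 = 1.
Cage a's pair has sum 6, which forces r2c2 = 4.
Row 2 now contains 1; hence r2c3 = 2.
The 4 cells of cage k must have sum 11, leaving r3c2 = 3.
Column 2 now contains 4, which forces r5c2 = 5.
Column 3 now contains 2, so r5c3 = 1.
Row 2 already has 4, which forces r2c1 = 5.
Cage g's pair has sum 9, leaving r3c1 = 4.
Column 3 now contains 1; hence r3c3 = 5.
Cage k needs sum 11; hence r3c4 = 1.
Cage k has sum 11, so r3c5 = 2.
2 is placed in column 5, which forces r5c5 = 4.
5 is placed in column 3, which forces r1c3 = 4.
Cage b needs sum 13, which forces r1c4 = 5.
The two cells of cage i must have sum 9, leaving r4c4 = 4.
Column 5 now contains 4, so r4c5 = 5.
Row 5 now contains 4; hence r5c4 = 2.
Completed grid: 1 2 4 5 3 / 5 4 2 3 1 / 4 3 5 1 2 / 2 1 3 4 5 / 3 5 1 2 4.

2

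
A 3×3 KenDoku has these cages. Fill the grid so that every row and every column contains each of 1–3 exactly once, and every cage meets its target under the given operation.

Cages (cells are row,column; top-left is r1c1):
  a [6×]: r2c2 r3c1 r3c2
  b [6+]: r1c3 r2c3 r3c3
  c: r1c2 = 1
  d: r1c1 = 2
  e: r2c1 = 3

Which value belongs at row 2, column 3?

1

Cage d is a single given cell, leaving r1c1 = 2.
C is a freebie, so r1c2 = 1.
Row 1 now contains 1; hence r1c3 = 3.
E is a freebie, so r2c1 = 3.
Row 2 now contains 3, leaving r2c2 = 2.
2 is placed in row 2, which forces r2c3 = 1.
Column 1 already has 3, leaving r3c1 = 1.
2 is placed in column 2, so r3c2 = 3.
Column 3 already has 1, which forces r3c3 = 2.
The full grid is 2 1 3 / 3 2 1 / 1 3 2.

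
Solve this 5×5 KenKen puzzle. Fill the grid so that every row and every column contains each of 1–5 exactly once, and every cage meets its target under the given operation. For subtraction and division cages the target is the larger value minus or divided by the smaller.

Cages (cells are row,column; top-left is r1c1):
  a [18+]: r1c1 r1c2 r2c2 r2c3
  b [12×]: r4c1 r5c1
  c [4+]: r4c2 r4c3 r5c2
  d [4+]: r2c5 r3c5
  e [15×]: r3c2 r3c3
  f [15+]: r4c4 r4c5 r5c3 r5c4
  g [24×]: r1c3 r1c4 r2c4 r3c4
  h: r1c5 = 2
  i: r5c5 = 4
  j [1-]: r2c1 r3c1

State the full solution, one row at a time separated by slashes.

H is a freebie; hence r1c5 = 2.
Cage c has sum 4, leaving r4c2 = 2.
Cage c has sum 4; hence r4c3 = 1.
Cage c has sum 4; hence r5c2 = 1.
I is a freebie; hence r5c5 = 4.
Cage b's pair has product 12; hence r4c1 = 4.
Row 5 already has 4, leaving r5c1 = 3.
4 is placed in column 1, so r1c1 = 5.
Cage a has sum 18, leaving r1c2 = 4.
4 is placed in row 1; hence r1c3 = 3.
Row 1 now contains 3, so r1c4 = 1.
Cage a has sum 18; hence r2c2 = 5.
Cage a needs sum 18, which forces r2c3 = 4.
Column 2 now contains 5; hence r3c2 = 3.
Column 3 already has 3, leaving r3c3 = 5.
Row 3 now contains 3, leaving r3c5 = 1.
Column 3 already has 5, so r5c3 = 2.
2 is placed in row 5, so r5c4 = 5.
Cage j needs two cells with difference 1, so r2c1 = 1.
The 4 cells of cage g must have product 24, which forces r2c4 = 2.
Column 5 now contains 1, leaving r2c5 = 3.
1 is placed in row 3, leaving r3c1 = 2.
The 4 cells of cage g must have product 24, so r3c4 = 4.
Column 4 now contains 5; hence r4c4 = 3.
The 4 cells of cage f must have sum 15, leaving r4c5 = 5.

5 4 3 1 2 / 1 5 4 2 3 / 2 3 5 4 1 / 4 2 1 3 5 / 3 1 2 5 4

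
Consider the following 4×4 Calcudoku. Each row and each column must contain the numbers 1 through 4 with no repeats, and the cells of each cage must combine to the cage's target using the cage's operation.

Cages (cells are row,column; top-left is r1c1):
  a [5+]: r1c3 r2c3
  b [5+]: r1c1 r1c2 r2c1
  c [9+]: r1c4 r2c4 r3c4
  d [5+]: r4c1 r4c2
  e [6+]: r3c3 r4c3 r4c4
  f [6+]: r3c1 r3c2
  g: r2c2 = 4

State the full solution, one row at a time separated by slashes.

Cage g is given; hence r2c2 = 4.
Column 2 now contains 4; hence r3c2 = 2.
Cage b has sum 5, which forces r1c1 = 3.
Column 2 now contains 2, so r1c2 = 1.
The 3 cells of cage b must have sum 5, leaving r2c1 = 1.
Row 3 now contains 2, which forces r3c1 = 4.
Row 3 already has 4; hence r3c4 = 3.
4 is placed in column 1; hence r4c1 = 2.
1 is placed in column 2, which forces r4c2 = 3.
2 is placed in row 4; hence r4c4 = 1.
Cage a needs two cells with sum 5, so r1c3 = 2.
Cage c needs sum 9; hence r1c4 = 4.
The two cells of cage a must have sum 5, so r2c3 = 3.
Column 4 already has 3; hence r2c4 = 2.
Row 3 now contains 3, leaving r3c3 = 1.
Row 4 now contains 1, leaving r4c3 = 4.

3 1 2 4 / 1 4 3 2 / 4 2 1 3 / 2 3 4 1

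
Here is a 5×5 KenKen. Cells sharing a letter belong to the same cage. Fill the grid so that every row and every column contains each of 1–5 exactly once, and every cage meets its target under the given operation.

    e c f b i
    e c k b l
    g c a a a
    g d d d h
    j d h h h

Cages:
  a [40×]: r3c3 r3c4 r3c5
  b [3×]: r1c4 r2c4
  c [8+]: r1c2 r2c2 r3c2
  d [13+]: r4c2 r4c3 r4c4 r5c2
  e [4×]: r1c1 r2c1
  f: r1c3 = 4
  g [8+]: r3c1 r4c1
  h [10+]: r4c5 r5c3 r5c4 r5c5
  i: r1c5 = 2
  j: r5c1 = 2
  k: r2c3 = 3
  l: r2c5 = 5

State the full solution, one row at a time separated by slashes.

1 5 4 3 2 / 4 2 3 1 5 / 3 1 5 2 4 / 5 3 2 4 1 / 2 4 1 5 3

Cage f is given, so r1c3 = 4.
I is a freebie, which forces r1c5 = 2.
Cage k is a single given cell, leaving r2c3 = 3.
Row 2 already has 3, so r2c4 = 1.
Cage l is given, leaving r2c5 = 5.
Column 5 now contains 5, leaving r3c5 = 4.
J is a freebie, leaving r5c1 = 2.
Row 1 already has 4, so r1c1 = 1.
1 is placed in column 4, leaving r1c4 = 3.
1 is placed in row 2, leaving r2c1 = 4.
Row 2 now contains 4, which forces r2c2 = 2.
The 4 cells of cage h must have sum 10, which forces r4c5 = 1.
Cage h needs sum 10, which forces r5c3 = 1.
Cage h has sum 10, leaving r5c4 = 5.
Cage h has sum 10; hence r5c5 = 3.
3 is placed in row 1, which forces r1c2 = 5.
Cage c has sum 8, leaving r3c2 = 1.
Cage a has product 40, which forces r3c3 = 5.
Column 4 now contains 5, which forces r3c4 = 2.
The 4 cells of cage d must have sum 13, leaving r4c2 = 3.
The 4 cells of cage d must have sum 13, so r4c3 = 2.
Cage d needs sum 13, which forces r4c4 = 4.
Row 5 now contains 3, leaving r5c2 = 4.
Row 3 now contains 5, so r3c1 = 3.
Row 4 now contains 3, leaving r4c1 = 5.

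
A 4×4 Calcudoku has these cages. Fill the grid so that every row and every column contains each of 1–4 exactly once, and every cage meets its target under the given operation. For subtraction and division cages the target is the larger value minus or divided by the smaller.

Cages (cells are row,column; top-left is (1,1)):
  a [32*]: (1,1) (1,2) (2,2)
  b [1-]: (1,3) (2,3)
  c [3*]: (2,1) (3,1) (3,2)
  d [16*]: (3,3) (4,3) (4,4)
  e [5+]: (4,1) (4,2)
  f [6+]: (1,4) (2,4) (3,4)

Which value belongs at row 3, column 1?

3

Cage a needs product 32, leaving (1,1) = 4.
The 3 cells of cage a must have product 32, which forces (1,2) = 2.
Cage c has product 3; hence (2,1) = 1.
Cage a needs product 32; hence (2,2) = 4.
The 3 cells of cage c must have product 3, leaving (3,1) = 3.
Cage c has product 3, which forces (3,2) = 1.
Row 3 already has 1, which forces (3,4) = 2.
3 is placed in column 1, leaving (4,1) = 2.
Column 2 already has 1, so (4,2) = 3.
Column 4 now contains 2, leaving (4,4) = 4.
Cage f has sum 6, which forces (1,4) = 1.
Cage b's pair has difference 1, so (2,3) = 2.
Column 4 now contains 2, which forces (2,4) = 3.
2 is placed in row 3, which forces (3,3) = 4.
Row 4 now contains 4; hence (4,3) = 1.
Row 1 already has 1, so (1,3) = 3.
Filled in: 4 2 3 1 / 1 4 2 3 / 3 1 4 2 / 2 3 1 4.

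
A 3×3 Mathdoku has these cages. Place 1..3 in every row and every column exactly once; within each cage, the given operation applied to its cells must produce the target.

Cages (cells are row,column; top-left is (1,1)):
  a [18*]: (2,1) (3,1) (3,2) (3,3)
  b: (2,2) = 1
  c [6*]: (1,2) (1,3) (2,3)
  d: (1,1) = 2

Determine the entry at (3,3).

Cage d is a single given cell, leaving (1,1) = 2.
Cage a has product 18, which forces (2,1) = 3.
B is a freebie, leaving (2,2) = 1.
Row 2 now contains 1, leaving (2,3) = 2.
Column 1 already has 2, which forces (3,1) = 1.
1 is placed in row 3; hence (3,3) = 3.
Column 2 now contains 1, leaving (1,2) = 3.
Column 3 now contains 3, leaving (1,3) = 1.
Row 3 already has 3; hence (3,2) = 2.
Filled in: 2 3 1 / 3 1 2 / 1 2 3.

3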